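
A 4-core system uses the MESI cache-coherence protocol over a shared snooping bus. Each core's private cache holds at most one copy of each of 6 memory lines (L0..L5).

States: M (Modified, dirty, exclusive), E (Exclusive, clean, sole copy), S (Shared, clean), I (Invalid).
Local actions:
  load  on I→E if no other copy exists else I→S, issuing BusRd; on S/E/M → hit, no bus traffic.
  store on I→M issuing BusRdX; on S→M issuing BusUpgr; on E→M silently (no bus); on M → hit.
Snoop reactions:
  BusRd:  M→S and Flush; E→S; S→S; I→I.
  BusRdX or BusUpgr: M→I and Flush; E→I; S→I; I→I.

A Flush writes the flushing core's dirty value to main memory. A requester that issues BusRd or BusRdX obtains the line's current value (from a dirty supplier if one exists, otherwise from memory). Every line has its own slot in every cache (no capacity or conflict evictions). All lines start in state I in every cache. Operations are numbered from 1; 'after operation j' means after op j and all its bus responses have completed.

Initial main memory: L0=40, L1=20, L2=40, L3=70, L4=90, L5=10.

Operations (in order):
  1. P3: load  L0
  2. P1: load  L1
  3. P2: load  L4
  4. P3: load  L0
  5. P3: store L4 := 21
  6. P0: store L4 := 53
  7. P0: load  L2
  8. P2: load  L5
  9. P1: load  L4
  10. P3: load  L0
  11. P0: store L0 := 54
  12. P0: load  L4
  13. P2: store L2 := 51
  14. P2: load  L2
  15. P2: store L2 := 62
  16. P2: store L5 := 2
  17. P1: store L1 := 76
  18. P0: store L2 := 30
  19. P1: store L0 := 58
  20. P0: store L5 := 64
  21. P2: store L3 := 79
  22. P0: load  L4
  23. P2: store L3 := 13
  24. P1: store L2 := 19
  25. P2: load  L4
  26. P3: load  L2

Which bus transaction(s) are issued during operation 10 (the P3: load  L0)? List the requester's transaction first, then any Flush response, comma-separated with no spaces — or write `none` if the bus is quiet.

bus = none

  op1 P3: load  L0 → I/I/I/E on L0; bus BusRd; mem=40
  op2 P1: load  L1 → I/E/I/I on L1; bus BusRd; mem=20
  op3 P2: load  L4 → I/I/E/I on L4; bus BusRd; mem=90
  op4 P3: load  L0 → I/I/I/E on L0; bus (none); mem=40
  op5 P3: store L4 := 21 → I/I/I/M on L4; bus BusRdX; mem=90
  op6 P0: store L4 := 53 → M/I/I/I on L4; bus BusRdX Flush; mem=21
  op7 P0: load  L2 → E/I/I/I on L2; bus BusRd; mem=40
  op8 P2: load  L5 → I/I/E/I on L5; bus BusRd; mem=10
  op9 P1: load  L4 → S/S/I/I on L4; bus BusRd Flush; mem=53
  op10 P3: load  L0 → I/I/I/E on L0; bus (none); mem=40
  op11 P0: store L0 := 54 → M/I/I/I on L0; bus BusRdX; mem=40
  op12 P0: load  L4 → S/S/I/I on L4; bus (none); mem=53
  op13 P2: store L2 := 51 → I/I/M/I on L2; bus BusRdX; mem=40
  op14 P2: load  L2 → I/I/M/I on L2; bus (none); mem=40
  op15 P2: store L2 := 62 → I/I/M/I on L2; bus (none); mem=40
  op16 P2: store L5 := 2 → I/I/M/I on L5; bus (none); mem=10
  op17 P1: store L1 := 76 → I/M/I/I on L1; bus (none); mem=20
  op18 P0: store L2 := 30 → M/I/I/I on L2; bus BusRdX Flush; mem=62
  op19 P1: store L0 := 58 → I/M/I/I on L0; bus BusRdX Flush; mem=54
  op20 P0: store L5 := 64 → M/I/I/I on L5; bus BusRdX Flush; mem=2
  op21 P2: store L3 := 79 → I/I/M/I on L3; bus BusRdX; mem=70
  op22 P0: load  L4 → S/S/I/I on L4; bus (none); mem=53
  op23 P2: store L3 := 13 → I/I/M/I on L3; bus (none); mem=70
  op24 P1: store L2 := 19 → I/M/I/I on L2; bus BusRdX Flush; mem=30
  op25 P2: load  L4 → S/S/S/I on L4; bus BusRd; mem=53
  op26 P3: load  L2 → I/S/I/S on L2; bus BusRd Flush; mem=19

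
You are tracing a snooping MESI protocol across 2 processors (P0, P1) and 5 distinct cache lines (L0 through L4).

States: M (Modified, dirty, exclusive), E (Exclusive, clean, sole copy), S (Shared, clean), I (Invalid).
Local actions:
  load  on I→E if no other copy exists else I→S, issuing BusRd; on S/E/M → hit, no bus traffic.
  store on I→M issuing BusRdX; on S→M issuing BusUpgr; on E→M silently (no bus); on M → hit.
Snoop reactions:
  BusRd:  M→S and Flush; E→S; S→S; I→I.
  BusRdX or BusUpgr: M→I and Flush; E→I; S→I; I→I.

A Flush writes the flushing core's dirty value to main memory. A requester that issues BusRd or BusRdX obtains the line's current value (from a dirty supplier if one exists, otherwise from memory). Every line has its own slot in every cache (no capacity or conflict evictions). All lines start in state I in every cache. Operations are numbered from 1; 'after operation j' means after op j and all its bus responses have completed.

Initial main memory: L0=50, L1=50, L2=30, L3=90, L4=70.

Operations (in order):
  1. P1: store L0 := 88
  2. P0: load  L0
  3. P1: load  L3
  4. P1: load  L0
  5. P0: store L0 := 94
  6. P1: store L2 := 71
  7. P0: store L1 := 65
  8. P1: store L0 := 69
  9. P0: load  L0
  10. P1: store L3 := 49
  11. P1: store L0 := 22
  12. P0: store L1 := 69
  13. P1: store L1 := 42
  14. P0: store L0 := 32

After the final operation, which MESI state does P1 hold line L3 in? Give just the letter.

state = M

[1] P1: store L0 := 88 | P0:I, P1:M(88) | bus: BusRdX
[2] P0: load  L0 | P0:S(88), P1:S(88) | bus: BusRd,Flush
[3] P1: load  L3 | P0:I, P1:E(90) | bus: BusRd
[4] P1: load  L0 | P0:S(88), P1:S(88) | bus: none
[5] P0: store L0 := 94 | P0:M(94), P1:I | bus: BusUpgr
[6] P1: store L2 := 71 | P0:I, P1:M(71) | bus: BusRdX
[7] P0: store L1 := 65 | P0:M(65), P1:I | bus: BusRdX
[8] P1: store L0 := 69 | P0:I, P1:M(69) | bus: BusRdX,Flush
[9] P0: load  L0 | P0:S(69), P1:S(69) | bus: BusRd,Flush
[10] P1: store L3 := 49 | P0:I, P1:M(49) | bus: none
[11] P1: store L0 := 22 | P0:I, P1:M(22) | bus: BusUpgr
[12] P0: store L1 := 69 | P0:M(69), P1:I | bus: none
[13] P1: store L1 := 42 | P0:I, P1:M(42) | bus: BusRdX,Flush
[14] P0: store L0 := 32 | P0:M(32), P1:I | bus: BusRdX,Flush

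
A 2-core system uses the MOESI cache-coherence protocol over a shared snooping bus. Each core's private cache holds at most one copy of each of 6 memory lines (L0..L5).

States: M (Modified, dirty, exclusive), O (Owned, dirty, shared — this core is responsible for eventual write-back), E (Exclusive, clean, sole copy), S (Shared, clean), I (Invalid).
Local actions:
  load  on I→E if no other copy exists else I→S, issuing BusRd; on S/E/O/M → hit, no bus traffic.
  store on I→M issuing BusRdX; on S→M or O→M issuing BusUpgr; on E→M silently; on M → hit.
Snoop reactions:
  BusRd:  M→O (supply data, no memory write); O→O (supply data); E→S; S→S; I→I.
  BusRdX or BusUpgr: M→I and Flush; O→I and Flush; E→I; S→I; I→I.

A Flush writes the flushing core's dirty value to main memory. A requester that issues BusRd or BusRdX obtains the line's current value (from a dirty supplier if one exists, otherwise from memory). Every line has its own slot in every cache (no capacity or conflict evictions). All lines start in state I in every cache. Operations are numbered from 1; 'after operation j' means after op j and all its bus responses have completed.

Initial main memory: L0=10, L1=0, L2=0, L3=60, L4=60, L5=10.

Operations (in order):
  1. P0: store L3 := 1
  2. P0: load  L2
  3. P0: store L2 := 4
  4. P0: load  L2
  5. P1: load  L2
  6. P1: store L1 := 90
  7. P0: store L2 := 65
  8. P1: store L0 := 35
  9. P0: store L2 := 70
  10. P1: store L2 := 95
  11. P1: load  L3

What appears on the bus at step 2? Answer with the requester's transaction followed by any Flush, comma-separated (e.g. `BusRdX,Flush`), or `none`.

[1] P0: store L3 := 1 | P0:M(1), P1:I | bus: BusRdX
[2] P0: load  L2 | P0:E(0), P1:I | bus: BusRd
[3] P0: store L2 := 4 | P0:M(4), P1:I | bus: none
[4] P0: load  L2 | P0:M(4), P1:I | bus: none
[5] P1: load  L2 | P0:O(4), P1:S(4) | bus: BusRd
[6] P1: store L1 := 90 | P0:I, P1:M(90) | bus: BusRdX
[7] P0: store L2 := 65 | P0:M(65), P1:I | bus: BusUpgr
[8] P1: store L0 := 35 | P0:I, P1:M(35) | bus: BusRdX
[9] P0: store L2 := 70 | P0:M(70), P1:I | bus: none
[10] P1: store L2 := 95 | P0:I, P1:M(95) | bus: BusRdX,Flush
[11] P1: load  L3 | P0:O(1), P1:S(1) | bus: BusRd

bus = BusRd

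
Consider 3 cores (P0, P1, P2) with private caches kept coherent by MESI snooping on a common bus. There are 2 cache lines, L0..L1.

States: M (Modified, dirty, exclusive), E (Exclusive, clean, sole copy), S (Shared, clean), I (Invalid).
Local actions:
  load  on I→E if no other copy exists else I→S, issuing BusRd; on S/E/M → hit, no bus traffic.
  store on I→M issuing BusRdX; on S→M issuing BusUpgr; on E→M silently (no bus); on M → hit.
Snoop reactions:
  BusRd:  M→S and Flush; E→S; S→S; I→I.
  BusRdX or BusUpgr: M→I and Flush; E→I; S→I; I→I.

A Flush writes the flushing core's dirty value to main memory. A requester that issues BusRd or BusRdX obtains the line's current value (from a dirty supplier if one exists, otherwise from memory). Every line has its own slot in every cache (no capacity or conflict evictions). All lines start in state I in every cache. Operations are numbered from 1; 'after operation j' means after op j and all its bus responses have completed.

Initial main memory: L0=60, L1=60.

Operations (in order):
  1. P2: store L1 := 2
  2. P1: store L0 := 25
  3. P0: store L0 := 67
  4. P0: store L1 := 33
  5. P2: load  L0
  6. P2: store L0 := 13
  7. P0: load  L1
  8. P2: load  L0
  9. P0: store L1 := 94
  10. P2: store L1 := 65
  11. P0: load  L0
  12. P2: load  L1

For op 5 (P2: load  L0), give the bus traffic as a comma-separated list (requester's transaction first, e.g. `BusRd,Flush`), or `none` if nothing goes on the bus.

bus = BusRd,Flush

  op1 P2: store L1 := 2 → I/I/M on L1; bus BusRdX; mem=60
  op2 P1: store L0 := 25 → I/M/I on L0; bus BusRdX; mem=60
  op3 P0: store L0 := 67 → M/I/I on L0; bus BusRdX Flush; mem=25
  op4 P0: store L1 := 33 → M/I/I on L1; bus BusRdX Flush; mem=2
  op5 P2: load  L0 → S/I/S on L0; bus BusRd Flush; mem=67
  op6 P2: store L0 := 13 → I/I/M on L0; bus BusUpgr; mem=67
  op7 P0: load  L1 → M/I/I on L1; bus (none); mem=2
  op8 P2: load  L0 → I/I/M on L0; bus (none); mem=67
  op9 P0: store L1 := 94 → M/I/I on L1; bus (none); mem=2
  op10 P2: store L1 := 65 → I/I/M on L1; bus BusRdX Flush; mem=94
  op11 P0: load  L0 → S/I/S on L0; bus BusRd Flush; mem=13
  op12 P2: load  L1 → I/I/M on L1; bus (none); mem=94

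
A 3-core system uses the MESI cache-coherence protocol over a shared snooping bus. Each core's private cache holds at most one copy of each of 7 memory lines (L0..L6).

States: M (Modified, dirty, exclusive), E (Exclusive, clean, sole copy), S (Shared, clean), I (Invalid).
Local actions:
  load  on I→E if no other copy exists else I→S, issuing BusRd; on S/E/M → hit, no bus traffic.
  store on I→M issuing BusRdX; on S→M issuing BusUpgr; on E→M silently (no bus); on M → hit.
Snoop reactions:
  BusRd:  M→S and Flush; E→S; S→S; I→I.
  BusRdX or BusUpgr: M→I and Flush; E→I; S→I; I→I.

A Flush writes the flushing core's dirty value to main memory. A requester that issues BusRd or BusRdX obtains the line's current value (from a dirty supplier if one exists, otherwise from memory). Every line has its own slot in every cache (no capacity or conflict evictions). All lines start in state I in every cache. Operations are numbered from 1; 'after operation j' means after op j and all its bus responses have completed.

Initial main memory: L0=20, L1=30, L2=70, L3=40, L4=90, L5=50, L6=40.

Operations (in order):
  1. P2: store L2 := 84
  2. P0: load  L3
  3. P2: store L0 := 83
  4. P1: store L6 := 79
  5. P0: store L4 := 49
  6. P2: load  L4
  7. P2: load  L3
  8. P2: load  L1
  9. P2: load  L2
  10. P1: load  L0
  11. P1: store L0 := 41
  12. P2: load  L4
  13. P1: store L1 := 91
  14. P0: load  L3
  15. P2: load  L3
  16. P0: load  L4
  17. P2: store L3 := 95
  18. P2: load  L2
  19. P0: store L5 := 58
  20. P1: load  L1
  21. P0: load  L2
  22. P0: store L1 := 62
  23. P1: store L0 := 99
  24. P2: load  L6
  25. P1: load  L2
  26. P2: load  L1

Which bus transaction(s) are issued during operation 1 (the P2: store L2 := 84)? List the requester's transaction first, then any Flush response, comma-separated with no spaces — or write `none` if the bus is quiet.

bus = BusRdX

step 1: P2: store L2 := 84  ⟶  IIM  (L2)  txn=BusRdX  M[L2]=70
step 2: P0: load  L3  ⟶  EII  (L3)  txn=BusRd  M[L3]=40
step 3: P2: store L0 := 83  ⟶  IIM  (L0)  txn=BusRdX  M[L0]=20
step 4: P1: store L6 := 79  ⟶  IMI  (L6)  txn=BusRdX  M[L6]=40
step 5: P0: store L4 := 49  ⟶  MII  (L4)  txn=BusRdX  M[L4]=90
step 6: P2: load  L4  ⟶  SIS  (L4)  txn=BusRd+Flush  M[L4]=49
step 7: P2: load  L3  ⟶  SIS  (L3)  txn=BusRd  M[L3]=40
step 8: P2: load  L1  ⟶  IIE  (L1)  txn=BusRd  M[L1]=30
step 9: P2: load  L2  ⟶  IIM  (L2)  txn=∅  M[L2]=70
step 10: P1: load  L0  ⟶  ISS  (L0)  txn=BusRd+Flush  M[L0]=83
step 11: P1: store L0 := 41  ⟶  IMI  (L0)  txn=BusUpgr  M[L0]=83
step 12: P2: load  L4  ⟶  SIS  (L4)  txn=∅  M[L4]=49
step 13: P1: store L1 := 91  ⟶  IMI  (L1)  txn=BusRdX  M[L1]=30
step 14: P0: load  L3  ⟶  SIS  (L3)  txn=∅  M[L3]=40
step 15: P2: load  L3  ⟶  SIS  (L3)  txn=∅  M[L3]=40
step 16: P0: load  L4  ⟶  SIS  (L4)  txn=∅  M[L4]=49
step 17: P2: store L3 := 95  ⟶  IIM  (L3)  txn=BusUpgr  M[L3]=40
step 18: P2: load  L2  ⟶  IIM  (L2)  txn=∅  M[L2]=70
step 19: P0: store L5 := 58  ⟶  MII  (L5)  txn=BusRdX  M[L5]=50
step 20: P1: load  L1  ⟶  IMI  (L1)  txn=∅  M[L1]=30
step 21: P0: load  L2  ⟶  SIS  (L2)  txn=BusRd+Flush  M[L2]=84
step 22: P0: store L1 := 62  ⟶  MII  (L1)  txn=BusRdX+Flush  M[L1]=91
step 23: P1: store L0 := 99  ⟶  IMI  (L0)  txn=∅  M[L0]=83
step 24: P2: load  L6  ⟶  ISS  (L6)  txn=BusRd+Flush  M[L6]=79
step 25: P1: load  L2  ⟶  SSS  (L2)  txn=BusRd  M[L2]=84
step 26: P2: load  L1  ⟶  SIS  (L1)  txn=BusRd+Flush  M[L1]=62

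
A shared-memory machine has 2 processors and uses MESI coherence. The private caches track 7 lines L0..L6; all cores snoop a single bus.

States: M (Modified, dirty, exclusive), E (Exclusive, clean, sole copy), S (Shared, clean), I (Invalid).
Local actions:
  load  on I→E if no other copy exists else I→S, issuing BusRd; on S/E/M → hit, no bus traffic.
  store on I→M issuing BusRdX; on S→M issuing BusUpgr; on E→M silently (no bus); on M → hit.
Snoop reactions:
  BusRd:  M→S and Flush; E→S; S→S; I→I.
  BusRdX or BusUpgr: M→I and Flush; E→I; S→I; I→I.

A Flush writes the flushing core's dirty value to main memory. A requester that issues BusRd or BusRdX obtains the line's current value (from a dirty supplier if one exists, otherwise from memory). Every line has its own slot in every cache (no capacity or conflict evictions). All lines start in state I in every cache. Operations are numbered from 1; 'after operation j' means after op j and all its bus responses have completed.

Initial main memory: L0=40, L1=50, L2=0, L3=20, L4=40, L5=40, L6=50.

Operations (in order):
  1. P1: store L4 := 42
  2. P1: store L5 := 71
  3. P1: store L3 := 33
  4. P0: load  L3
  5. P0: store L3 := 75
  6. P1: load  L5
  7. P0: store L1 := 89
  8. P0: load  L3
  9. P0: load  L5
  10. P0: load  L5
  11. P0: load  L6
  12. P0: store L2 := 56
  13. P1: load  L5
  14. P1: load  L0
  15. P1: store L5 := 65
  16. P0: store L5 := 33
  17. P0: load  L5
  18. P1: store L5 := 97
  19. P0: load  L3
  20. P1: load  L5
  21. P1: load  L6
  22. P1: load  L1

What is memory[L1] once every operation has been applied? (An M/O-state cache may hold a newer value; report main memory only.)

  op1 P1: store L4 := 42 → I/M on L4; bus BusRdX; mem=40
  op2 P1: store L5 := 71 → I/M on L5; bus BusRdX; mem=40
  op3 P1: store L3 := 33 → I/M on L3; bus BusRdX; mem=20
  op4 P0: load  L3 → S/S on L3; bus BusRd Flush; mem=33
  op5 P0: store L3 := 75 → M/I on L3; bus BusUpgr; mem=33
  op6 P1: load  L5 → I/M on L5; bus (none); mem=40
  op7 P0: store L1 := 89 → M/I on L1; bus BusRdX; mem=50
  op8 P0: load  L3 → M/I on L3; bus (none); mem=33
  op9 P0: load  L5 → S/S on L5; bus BusRd Flush; mem=71
  op10 P0: load  L5 → S/S on L5; bus (none); mem=71
  op11 P0: load  L6 → E/I on L6; bus BusRd; mem=50
  op12 P0: store L2 := 56 → M/I on L2; bus BusRdX; mem=0
  op13 P1: load  L5 → S/S on L5; bus (none); mem=71
  op14 P1: load  L0 → I/E on L0; bus BusRd; mem=40
  op15 P1: store L5 := 65 → I/M on L5; bus BusUpgr; mem=71
  op16 P0: store L5 := 33 → M/I on L5; bus BusRdX Flush; mem=65
  op17 P0: load  L5 → M/I on L5; bus (none); mem=65
  op18 P1: store L5 := 97 → I/M on L5; bus BusRdX Flush; mem=33
  op19 P0: load  L3 → M/I on L3; bus (none); mem=33
  op20 P1: load  L5 → I/M on L5; bus (none); mem=33
  op21 P1: load  L6 → S/S on L6; bus BusRd; mem=50
  op22 P1: load  L1 → S/S on L1; bus BusRd Flush; mem=89

memory[L1] = 89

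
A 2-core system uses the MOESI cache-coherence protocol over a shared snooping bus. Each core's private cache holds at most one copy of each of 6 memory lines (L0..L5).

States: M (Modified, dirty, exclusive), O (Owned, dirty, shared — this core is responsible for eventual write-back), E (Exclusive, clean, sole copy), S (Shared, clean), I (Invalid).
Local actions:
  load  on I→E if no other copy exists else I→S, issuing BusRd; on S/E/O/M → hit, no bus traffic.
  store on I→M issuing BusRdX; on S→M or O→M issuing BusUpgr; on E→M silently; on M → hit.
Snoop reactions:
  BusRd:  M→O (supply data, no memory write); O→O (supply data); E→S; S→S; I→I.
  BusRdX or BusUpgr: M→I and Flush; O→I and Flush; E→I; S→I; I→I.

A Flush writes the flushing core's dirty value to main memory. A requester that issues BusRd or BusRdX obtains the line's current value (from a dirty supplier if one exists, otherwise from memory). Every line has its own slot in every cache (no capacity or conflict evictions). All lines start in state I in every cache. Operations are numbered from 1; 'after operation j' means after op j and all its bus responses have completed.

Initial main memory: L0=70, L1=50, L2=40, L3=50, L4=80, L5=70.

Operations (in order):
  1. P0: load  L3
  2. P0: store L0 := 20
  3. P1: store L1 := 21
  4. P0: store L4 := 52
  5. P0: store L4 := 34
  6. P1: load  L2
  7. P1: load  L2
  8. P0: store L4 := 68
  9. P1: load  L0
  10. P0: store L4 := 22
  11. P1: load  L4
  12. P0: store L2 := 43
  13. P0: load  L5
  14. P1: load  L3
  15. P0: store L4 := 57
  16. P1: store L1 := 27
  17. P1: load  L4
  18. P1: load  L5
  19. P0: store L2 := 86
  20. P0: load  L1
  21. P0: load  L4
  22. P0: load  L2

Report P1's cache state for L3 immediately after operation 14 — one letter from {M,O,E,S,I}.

[1] P0: load  L3 | P0:E(50), P1:I | bus: BusRd
[2] P0: store L0 := 20 | P0:M(20), P1:I | bus: BusRdX
[3] P1: store L1 := 21 | P0:I, P1:M(21) | bus: BusRdX
[4] P0: store L4 := 52 | P0:M(52), P1:I | bus: BusRdX
[5] P0: store L4 := 34 | P0:M(34), P1:I | bus: none
[6] P1: load  L2 | P0:I, P1:E(40) | bus: BusRd
[7] P1: load  L2 | P0:I, P1:E(40) | bus: none
[8] P0: store L4 := 68 | P0:M(68), P1:I | bus: none
[9] P1: load  L0 | P0:O(20), P1:S(20) | bus: BusRd
[10] P0: store L4 := 22 | P0:M(22), P1:I | bus: none
[11] P1: load  L4 | P0:O(22), P1:S(22) | bus: BusRd
[12] P0: store L2 := 43 | P0:M(43), P1:I | bus: BusRdX
[13] P0: load  L5 | P0:E(70), P1:I | bus: BusRd
[14] P1: load  L3 | P0:S(50), P1:S(50) | bus: BusRd
[15] P0: store L4 := 57 | P0:M(57), P1:I | bus: BusUpgr
[16] P1: store L1 := 27 | P0:I, P1:M(27) | bus: none
[17] P1: load  L4 | P0:O(57), P1:S(57) | bus: BusRd
[18] P1: load  L5 | P0:S(70), P1:S(70) | bus: BusRd
[19] P0: store L2 := 86 | P0:M(86), P1:I | bus: none
[20] P0: load  L1 | P0:S(27), P1:O(27) | bus: BusRd
[21] P0: load  L4 | P0:O(57), P1:S(57) | bus: none
[22] P0: load  L2 | P0:M(86), P1:I | bus: none

state = S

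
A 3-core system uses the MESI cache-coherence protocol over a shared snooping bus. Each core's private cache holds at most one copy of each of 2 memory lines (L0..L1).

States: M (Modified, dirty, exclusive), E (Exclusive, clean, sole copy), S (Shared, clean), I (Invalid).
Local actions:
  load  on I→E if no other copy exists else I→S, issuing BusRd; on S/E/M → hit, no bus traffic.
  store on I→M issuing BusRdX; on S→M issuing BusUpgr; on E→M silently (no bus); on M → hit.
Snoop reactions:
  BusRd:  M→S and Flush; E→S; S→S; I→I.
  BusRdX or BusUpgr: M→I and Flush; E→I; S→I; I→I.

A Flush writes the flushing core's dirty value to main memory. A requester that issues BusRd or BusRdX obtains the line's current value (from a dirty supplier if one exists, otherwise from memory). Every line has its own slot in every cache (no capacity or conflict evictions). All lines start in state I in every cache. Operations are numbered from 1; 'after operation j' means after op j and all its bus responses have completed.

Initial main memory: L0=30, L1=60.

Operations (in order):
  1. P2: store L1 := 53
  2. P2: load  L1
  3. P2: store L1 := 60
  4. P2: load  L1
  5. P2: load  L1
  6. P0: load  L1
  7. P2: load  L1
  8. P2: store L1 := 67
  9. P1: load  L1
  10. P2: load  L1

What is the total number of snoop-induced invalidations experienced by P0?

step 1: P2: store L1 := 53  ⟶  IIM  (L1)  txn=BusRdX  M[L1]=60
step 2: P2: load  L1  ⟶  IIM  (L1)  txn=∅  M[L1]=60
step 3: P2: store L1 := 60  ⟶  IIM  (L1)  txn=∅  M[L1]=60
step 4: P2: load  L1  ⟶  IIM  (L1)  txn=∅  M[L1]=60
step 5: P2: load  L1  ⟶  IIM  (L1)  txn=∅  M[L1]=60
step 6: P0: load  L1  ⟶  SIS  (L1)  txn=BusRd+Flush  M[L1]=60
step 7: P2: load  L1  ⟶  SIS  (L1)  txn=∅  M[L1]=60
step 8: P2: store L1 := 67  ⟶  IIM  (L1)  txn=BusUpgr  M[L1]=60
step 9: P1: load  L1  ⟶  ISS  (L1)  txn=BusRd+Flush  M[L1]=67
step 10: P2: load  L1  ⟶  ISS  (L1)  txn=∅  M[L1]=67

invalidations = 1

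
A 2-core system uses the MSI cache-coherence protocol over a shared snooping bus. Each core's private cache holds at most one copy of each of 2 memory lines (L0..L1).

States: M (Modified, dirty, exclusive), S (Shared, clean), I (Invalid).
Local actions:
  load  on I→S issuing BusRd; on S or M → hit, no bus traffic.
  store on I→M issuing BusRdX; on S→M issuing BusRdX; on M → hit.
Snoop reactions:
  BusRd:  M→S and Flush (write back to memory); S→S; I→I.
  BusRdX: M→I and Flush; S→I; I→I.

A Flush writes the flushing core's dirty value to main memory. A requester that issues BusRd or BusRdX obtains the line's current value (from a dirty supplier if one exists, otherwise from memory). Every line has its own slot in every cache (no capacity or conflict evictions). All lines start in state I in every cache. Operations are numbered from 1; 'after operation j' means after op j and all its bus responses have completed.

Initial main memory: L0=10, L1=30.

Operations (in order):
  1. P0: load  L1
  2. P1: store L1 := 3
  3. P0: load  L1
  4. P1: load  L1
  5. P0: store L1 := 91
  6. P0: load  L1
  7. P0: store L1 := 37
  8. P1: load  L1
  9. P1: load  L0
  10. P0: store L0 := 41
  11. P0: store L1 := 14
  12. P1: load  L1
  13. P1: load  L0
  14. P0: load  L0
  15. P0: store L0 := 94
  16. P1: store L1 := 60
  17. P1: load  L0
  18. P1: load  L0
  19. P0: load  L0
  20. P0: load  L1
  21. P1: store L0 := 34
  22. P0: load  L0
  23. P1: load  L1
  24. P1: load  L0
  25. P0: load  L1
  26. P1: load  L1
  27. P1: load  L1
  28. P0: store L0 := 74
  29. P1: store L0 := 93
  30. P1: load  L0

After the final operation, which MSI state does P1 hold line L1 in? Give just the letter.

[1] P0: load  L1 | P0:S(30), P1:I | bus: BusRd
[2] P1: store L1 := 3 | P0:I, P1:M(3) | bus: BusRdX
[3] P0: load  L1 | P0:S(3), P1:S(3) | bus: BusRd,Flush
[4] P1: load  L1 | P0:S(3), P1:S(3) | bus: none
[5] P0: store L1 := 91 | P0:M(91), P1:I | bus: BusRdX
[6] P0: load  L1 | P0:M(91), P1:I | bus: none
[7] P0: store L1 := 37 | P0:M(37), P1:I | bus: none
[8] P1: load  L1 | P0:S(37), P1:S(37) | bus: BusRd,Flush
[9] P1: load  L0 | P0:I, P1:S(10) | bus: BusRd
[10] P0: store L0 := 41 | P0:M(41), P1:I | bus: BusRdX
[11] P0: store L1 := 14 | P0:M(14), P1:I | bus: BusRdX
[12] P1: load  L1 | P0:S(14), P1:S(14) | bus: BusRd,Flush
[13] P1: load  L0 | P0:S(41), P1:S(41) | bus: BusRd,Flush
[14] P0: load  L0 | P0:S(41), P1:S(41) | bus: none
[15] P0: store L0 := 94 | P0:M(94), P1:I | bus: BusRdX
[16] P1: store L1 := 60 | P0:I, P1:M(60) | bus: BusRdX
[17] P1: load  L0 | P0:S(94), P1:S(94) | bus: BusRd,Flush
[18] P1: load  L0 | P0:S(94), P1:S(94) | bus: none
[19] P0: load  L0 | P0:S(94), P1:S(94) | bus: none
[20] P0: load  L1 | P0:S(60), P1:S(60) | bus: BusRd,Flush
[21] P1: store L0 := 34 | P0:I, P1:M(34) | bus: BusRdX
[22] P0: load  L0 | P0:S(34), P1:S(34) | bus: BusRd,Flush
[23] P1: load  L1 | P0:S(60), P1:S(60) | bus: none
[24] P1: load  L0 | P0:S(34), P1:S(34) | bus: none
[25] P0: load  L1 | P0:S(60), P1:S(60) | bus: none
[26] P1: load  L1 | P0:S(60), P1:S(60) | bus: none
[27] P1: load  L1 | P0:S(60), P1:S(60) | bus: none
[28] P0: store L0 := 74 | P0:M(74), P1:I | bus: BusRdX
[29] P1: store L0 := 93 | P0:I, P1:M(93) | bus: BusRdX,Flush
[30] P1: load  L0 | P0:I, P1:M(93) | bus: none

state = S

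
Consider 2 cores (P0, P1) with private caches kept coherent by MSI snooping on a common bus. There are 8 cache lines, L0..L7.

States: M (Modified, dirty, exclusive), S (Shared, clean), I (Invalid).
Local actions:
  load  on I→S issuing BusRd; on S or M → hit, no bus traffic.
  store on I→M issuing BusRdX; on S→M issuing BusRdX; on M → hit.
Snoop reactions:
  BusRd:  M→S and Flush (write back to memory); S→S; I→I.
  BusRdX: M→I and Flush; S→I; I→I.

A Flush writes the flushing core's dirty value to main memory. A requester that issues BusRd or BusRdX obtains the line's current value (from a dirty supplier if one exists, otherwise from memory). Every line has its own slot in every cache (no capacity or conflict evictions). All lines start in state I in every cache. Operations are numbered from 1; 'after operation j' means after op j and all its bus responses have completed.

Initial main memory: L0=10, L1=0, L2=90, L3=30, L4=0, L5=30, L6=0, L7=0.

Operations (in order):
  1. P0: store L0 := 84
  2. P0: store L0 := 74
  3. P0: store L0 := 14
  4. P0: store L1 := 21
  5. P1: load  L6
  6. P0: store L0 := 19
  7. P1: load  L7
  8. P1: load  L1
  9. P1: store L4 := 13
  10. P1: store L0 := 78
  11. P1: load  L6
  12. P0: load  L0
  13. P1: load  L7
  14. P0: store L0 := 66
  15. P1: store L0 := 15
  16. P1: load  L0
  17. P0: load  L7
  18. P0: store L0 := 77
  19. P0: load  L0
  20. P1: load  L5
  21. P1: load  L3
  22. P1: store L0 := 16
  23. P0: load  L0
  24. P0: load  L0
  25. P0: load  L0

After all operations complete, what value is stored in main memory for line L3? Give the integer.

memory[L3] = 30

[1] P0: store L0 := 84 | P0:M(84), P1:I | bus: BusRdX
[2] P0: store L0 := 74 | P0:M(74), P1:I | bus: none
[3] P0: store L0 := 14 | P0:M(14), P1:I | bus: none
[4] P0: store L1 := 21 | P0:M(21), P1:I | bus: BusRdX
[5] P1: load  L6 | P0:I, P1:S(0) | bus: BusRd
[6] P0: store L0 := 19 | P0:M(19), P1:I | bus: none
[7] P1: load  L7 | P0:I, P1:S(0) | bus: BusRd
[8] P1: load  L1 | P0:S(21), P1:S(21) | bus: BusRd,Flush
[9] P1: store L4 := 13 | P0:I, P1:M(13) | bus: BusRdX
[10] P1: store L0 := 78 | P0:I, P1:M(78) | bus: BusRdX,Flush
[11] P1: load  L6 | P0:I, P1:S(0) | bus: none
[12] P0: load  L0 | P0:S(78), P1:S(78) | bus: BusRd,Flush
[13] P1: load  L7 | P0:I, P1:S(0) | bus: none
[14] P0: store L0 := 66 | P0:M(66), P1:I | bus: BusRdX
[15] P1: store L0 := 15 | P0:I, P1:M(15) | bus: BusRdX,Flush
[16] P1: load  L0 | P0:I, P1:M(15) | bus: none
[17] P0: load  L7 | P0:S(0), P1:S(0) | bus: BusRd
[18] P0: store L0 := 77 | P0:M(77), P1:I | bus: BusRdX,Flush
[19] P0: load  L0 | P0:M(77), P1:I | bus: none
[20] P1: load  L5 | P0:I, P1:S(30) | bus: BusRd
[21] P1: load  L3 | P0:I, P1:S(30) | bus: BusRd
[22] P1: store L0 := 16 | P0:I, P1:M(16) | bus: BusRdX,Flush
[23] P0: load  L0 | P0:S(16), P1:S(16) | bus: BusRd,Flush
[24] P0: load  L0 | P0:S(16), P1:S(16) | bus: none
[25] P0: load  L0 | P0:S(16), P1:S(16) | bus: none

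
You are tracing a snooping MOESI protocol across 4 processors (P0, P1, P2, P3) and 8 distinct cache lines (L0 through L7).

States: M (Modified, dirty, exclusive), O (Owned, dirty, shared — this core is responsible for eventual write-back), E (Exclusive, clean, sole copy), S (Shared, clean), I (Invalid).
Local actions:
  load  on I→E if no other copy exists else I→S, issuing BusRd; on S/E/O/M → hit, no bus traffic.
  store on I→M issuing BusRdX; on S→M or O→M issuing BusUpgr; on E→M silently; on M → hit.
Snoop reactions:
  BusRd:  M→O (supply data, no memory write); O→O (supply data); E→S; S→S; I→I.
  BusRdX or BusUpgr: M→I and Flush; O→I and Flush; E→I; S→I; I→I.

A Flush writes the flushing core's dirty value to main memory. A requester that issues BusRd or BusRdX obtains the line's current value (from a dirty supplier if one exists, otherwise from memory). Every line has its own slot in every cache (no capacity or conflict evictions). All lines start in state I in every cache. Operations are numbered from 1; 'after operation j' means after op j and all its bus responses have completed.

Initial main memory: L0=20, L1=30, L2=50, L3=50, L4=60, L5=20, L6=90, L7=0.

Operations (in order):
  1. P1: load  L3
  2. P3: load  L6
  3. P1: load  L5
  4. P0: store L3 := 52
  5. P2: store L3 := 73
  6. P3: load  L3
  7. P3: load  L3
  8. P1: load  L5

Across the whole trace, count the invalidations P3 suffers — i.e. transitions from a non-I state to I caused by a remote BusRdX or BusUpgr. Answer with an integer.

step 1: P1: load  L3  ⟶  IEII  (L3)  txn=BusRd  M[L3]=50
step 2: P3: load  L6  ⟶  IIIE  (L6)  txn=BusRd  M[L6]=90
step 3: P1: load  L5  ⟶  IEII  (L5)  txn=BusRd  M[L5]=20
step 4: P0: store L3 := 52  ⟶  MIII  (L3)  txn=BusRdX  M[L3]=50
step 5: P2: store L3 := 73  ⟶  IIMI  (L3)  txn=BusRdX+Flush  M[L3]=52
step 6: P3: load  L3  ⟶  IIOS  (L3)  txn=BusRd  M[L3]=52
step 7: P3: load  L3  ⟶  IIOS  (L3)  txn=∅  M[L3]=52
step 8: P1: load  L5  ⟶  IEII  (L5)  txn=∅  M[L5]=20

invalidations = 0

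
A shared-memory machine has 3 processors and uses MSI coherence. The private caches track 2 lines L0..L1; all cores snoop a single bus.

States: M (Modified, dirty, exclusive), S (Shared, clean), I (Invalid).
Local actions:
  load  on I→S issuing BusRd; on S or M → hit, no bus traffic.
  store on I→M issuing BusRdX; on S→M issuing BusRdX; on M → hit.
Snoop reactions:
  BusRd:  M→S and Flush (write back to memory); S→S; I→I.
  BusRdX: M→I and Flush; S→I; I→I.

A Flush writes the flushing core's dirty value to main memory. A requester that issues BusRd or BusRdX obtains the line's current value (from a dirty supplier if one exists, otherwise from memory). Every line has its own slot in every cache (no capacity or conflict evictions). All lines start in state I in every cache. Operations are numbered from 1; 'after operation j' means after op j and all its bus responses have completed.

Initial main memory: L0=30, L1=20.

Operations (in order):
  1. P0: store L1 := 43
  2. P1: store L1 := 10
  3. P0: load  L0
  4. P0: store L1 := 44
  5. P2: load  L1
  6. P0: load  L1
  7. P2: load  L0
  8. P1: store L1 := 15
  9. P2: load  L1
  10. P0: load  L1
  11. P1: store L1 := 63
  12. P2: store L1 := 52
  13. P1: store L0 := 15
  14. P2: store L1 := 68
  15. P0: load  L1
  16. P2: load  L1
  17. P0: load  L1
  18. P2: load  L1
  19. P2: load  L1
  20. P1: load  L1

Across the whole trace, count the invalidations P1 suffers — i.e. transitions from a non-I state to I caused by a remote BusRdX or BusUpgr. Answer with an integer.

invalidations = 2

1. P0: store L1 := 43  bus=[BusRdX]  L1: P0=M P1=I P2=I  mem[L1]=20
2. P1: store L1 := 10  bus=[BusRdX,Flush]  L1: P0=I P1=M P2=I  mem[L1]=43
3. P0: load  L0  bus=[BusRd]  L0: P0=S P1=I P2=I  mem[L0]=30
4. P0: store L1 := 44  bus=[BusRdX,Flush]  L1: P0=M P1=I P2=I  mem[L1]=10
5. P2: load  L1  bus=[BusRd,Flush]  L1: P0=S P1=I P2=S  mem[L1]=44
6. P0: load  L1  bus=[-]  L1: P0=S P1=I P2=S  mem[L1]=44
7. P2: load  L0  bus=[BusRd]  L0: P0=S P1=I P2=S  mem[L0]=30
8. P1: store L1 := 15  bus=[BusRdX]  L1: P0=I P1=M P2=I  mem[L1]=44
9. P2: load  L1  bus=[BusRd,Flush]  L1: P0=I P1=S P2=S  mem[L1]=15
10. P0: load  L1  bus=[BusRd]  L1: P0=S P1=S P2=S  mem[L1]=15
11. P1: store L1 := 63  bus=[BusRdX]  L1: P0=I P1=M P2=I  mem[L1]=15
12. P2: store L1 := 52  bus=[BusRdX,Flush]  L1: P0=I P1=I P2=M  mem[L1]=63
13. P1: store L0 := 15  bus=[BusRdX]  L0: P0=I P1=M P2=I  mem[L0]=30
14. P2: store L1 := 68  bus=[-]  L1: P0=I P1=I P2=M  mem[L1]=63
15. P0: load  L1  bus=[BusRd,Flush]  L1: P0=S P1=I P2=S  mem[L1]=68
16. P2: load  L1  bus=[-]  L1: P0=S P1=I P2=S  mem[L1]=68
17. P0: load  L1  bus=[-]  L1: P0=S P1=I P2=S  mem[L1]=68
18. P2: load  L1  bus=[-]  L1: P0=S P1=I P2=S  mem[L1]=68
19. P2: load  L1  bus=[-]  L1: P0=S P1=I P2=S  mem[L1]=68
20. P1: load  L1  bus=[BusRd]  L1: P0=S P1=S P2=S  mem[L1]=68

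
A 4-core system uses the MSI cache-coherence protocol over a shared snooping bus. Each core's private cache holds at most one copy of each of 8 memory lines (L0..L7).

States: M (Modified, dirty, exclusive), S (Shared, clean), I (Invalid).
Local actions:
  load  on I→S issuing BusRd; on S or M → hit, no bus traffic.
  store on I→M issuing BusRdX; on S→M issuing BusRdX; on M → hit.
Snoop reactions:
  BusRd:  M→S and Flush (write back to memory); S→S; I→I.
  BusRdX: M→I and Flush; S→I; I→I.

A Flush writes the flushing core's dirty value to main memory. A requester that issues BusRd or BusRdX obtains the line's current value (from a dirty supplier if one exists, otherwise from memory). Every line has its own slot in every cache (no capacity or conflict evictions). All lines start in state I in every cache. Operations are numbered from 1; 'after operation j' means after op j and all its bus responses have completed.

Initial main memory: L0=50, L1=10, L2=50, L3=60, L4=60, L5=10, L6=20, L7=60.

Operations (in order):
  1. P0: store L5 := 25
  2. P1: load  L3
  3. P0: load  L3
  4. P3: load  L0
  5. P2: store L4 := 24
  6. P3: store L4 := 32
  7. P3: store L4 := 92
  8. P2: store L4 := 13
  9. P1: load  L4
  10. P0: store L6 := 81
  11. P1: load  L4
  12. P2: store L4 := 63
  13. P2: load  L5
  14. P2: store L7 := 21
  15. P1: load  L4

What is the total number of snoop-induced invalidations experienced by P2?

step 1: P0: store L5 := 25  ⟶  MIII  (L5)  txn=BusRdX  M[L5]=10
step 2: P1: load  L3  ⟶  ISII  (L3)  txn=BusRd  M[L3]=60
step 3: P0: load  L3  ⟶  SSII  (L3)  txn=BusRd  M[L3]=60
step 4: P3: load  L0  ⟶  IIIS  (L0)  txn=BusRd  M[L0]=50
step 5: P2: store L4 := 24  ⟶  IIMI  (L4)  txn=BusRdX  M[L4]=60
step 6: P3: store L4 := 32  ⟶  IIIM  (L4)  txn=BusRdX+Flush  M[L4]=24
step 7: P3: store L4 := 92  ⟶  IIIM  (L4)  txn=∅  M[L4]=24
step 8: P2: store L4 := 13  ⟶  IIMI  (L4)  txn=BusRdX+Flush  M[L4]=92
step 9: P1: load  L4  ⟶  ISSI  (L4)  txn=BusRd+Flush  M[L4]=13
step 10: P0: store L6 := 81  ⟶  MIII  (L6)  txn=BusRdX  M[L6]=20
step 11: P1: load  L4  ⟶  ISSI  (L4)  txn=∅  M[L4]=13
step 12: P2: store L4 := 63  ⟶  IIMI  (L4)  txn=BusRdX  M[L4]=13
step 13: P2: load  L5  ⟶  SISI  (L5)  txn=BusRd+Flush  M[L5]=25
step 14: P2: store L7 := 21  ⟶  IIMI  (L7)  txn=BusRdX  M[L7]=60
step 15: P1: load  L4  ⟶  ISSI  (L4)  txn=BusRd+Flush  M[L4]=63

invalidations = 1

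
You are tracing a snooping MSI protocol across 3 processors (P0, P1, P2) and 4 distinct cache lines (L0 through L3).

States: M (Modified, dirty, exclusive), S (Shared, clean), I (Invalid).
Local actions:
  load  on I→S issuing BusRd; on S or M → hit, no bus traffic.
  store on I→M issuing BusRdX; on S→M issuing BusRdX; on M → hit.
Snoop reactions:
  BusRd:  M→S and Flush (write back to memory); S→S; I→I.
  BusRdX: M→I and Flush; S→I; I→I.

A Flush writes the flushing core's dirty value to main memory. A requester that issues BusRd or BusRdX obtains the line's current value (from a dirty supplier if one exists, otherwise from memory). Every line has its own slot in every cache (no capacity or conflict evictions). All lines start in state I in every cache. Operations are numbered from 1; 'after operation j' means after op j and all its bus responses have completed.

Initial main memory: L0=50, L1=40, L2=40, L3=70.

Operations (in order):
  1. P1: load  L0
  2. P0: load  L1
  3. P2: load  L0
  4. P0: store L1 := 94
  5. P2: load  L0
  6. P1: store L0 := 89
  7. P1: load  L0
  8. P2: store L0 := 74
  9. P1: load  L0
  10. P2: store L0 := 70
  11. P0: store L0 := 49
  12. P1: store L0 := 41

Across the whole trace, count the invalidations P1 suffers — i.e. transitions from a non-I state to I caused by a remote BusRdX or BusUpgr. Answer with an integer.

[1] P1: load  L0 | P0:I, P1:S(50), P2:I | bus: BusRd
[2] P0: load  L1 | P0:S(40), P1:I, P2:I | bus: BusRd
[3] P2: load  L0 | P0:I, P1:S(50), P2:S(50) | bus: BusRd
[4] P0: store L1 := 94 | P0:M(94), P1:I, P2:I | bus: BusRdX
[5] P2: load  L0 | P0:I, P1:S(50), P2:S(50) | bus: none
[6] P1: store L0 := 89 | P0:I, P1:M(89), P2:I | bus: BusRdX
[7] P1: load  L0 | P0:I, P1:M(89), P2:I | bus: none
[8] P2: store L0 := 74 | P0:I, P1:I, P2:M(74) | bus: BusRdX,Flush
[9] P1: load  L0 | P0:I, P1:S(74), P2:S(74) | bus: BusRd,Flush
[10] P2: store L0 := 70 | P0:I, P1:I, P2:M(70) | bus: BusRdX
[11] P0: store L0 := 49 | P0:M(49), P1:I, P2:I | bus: BusRdX,Flush
[12] P1: store L0 := 41 | P0:I, P1:M(41), P2:I | bus: BusRdX,Flush

invalidations = 2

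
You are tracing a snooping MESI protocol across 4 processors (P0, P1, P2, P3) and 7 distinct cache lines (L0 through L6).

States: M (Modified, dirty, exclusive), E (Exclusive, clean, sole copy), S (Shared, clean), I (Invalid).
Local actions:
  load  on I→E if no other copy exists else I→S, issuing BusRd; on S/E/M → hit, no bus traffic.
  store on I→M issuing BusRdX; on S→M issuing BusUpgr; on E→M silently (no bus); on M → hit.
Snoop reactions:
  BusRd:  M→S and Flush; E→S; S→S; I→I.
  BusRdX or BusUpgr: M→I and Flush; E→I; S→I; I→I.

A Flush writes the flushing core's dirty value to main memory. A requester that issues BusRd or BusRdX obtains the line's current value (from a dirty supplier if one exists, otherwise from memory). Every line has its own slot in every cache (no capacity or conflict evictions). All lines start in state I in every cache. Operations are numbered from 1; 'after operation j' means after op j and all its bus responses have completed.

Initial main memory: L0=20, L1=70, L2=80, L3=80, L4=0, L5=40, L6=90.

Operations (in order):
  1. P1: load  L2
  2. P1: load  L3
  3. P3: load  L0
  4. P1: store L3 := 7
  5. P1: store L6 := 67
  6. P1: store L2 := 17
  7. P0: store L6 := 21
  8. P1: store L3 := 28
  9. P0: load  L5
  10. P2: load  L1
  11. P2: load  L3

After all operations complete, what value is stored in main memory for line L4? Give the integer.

memory[L4] = 0

[1] P1: load  L2 | P0:I, P1:E(80), P2:I, P3:I | bus: BusRd
[2] P1: load  L3 | P0:I, P1:E(80), P2:I, P3:I | bus: BusRd
[3] P3: load  L0 | P0:I, P1:I, P2:I, P3:E(20) | bus: BusRd
[4] P1: store L3 := 7 | P0:I, P1:M(7), P2:I, P3:I | bus: none
[5] P1: store L6 := 67 | P0:I, P1:M(67), P2:I, P3:I | bus: BusRdX
[6] P1: store L2 := 17 | P0:I, P1:M(17), P2:I, P3:I | bus: none
[7] P0: store L6 := 21 | P0:M(21), P1:I, P2:I, P3:I | bus: BusRdX,Flush
[8] P1: store L3 := 28 | P0:I, P1:M(28), P2:I, P3:I | bus: none
[9] P0: load  L5 | P0:E(40), P1:I, P2:I, P3:I | bus: BusRd
[10] P2: load  L1 | P0:I, P1:I, P2:E(70), P3:I | bus: BusRd
[11] P2: load  L3 | P0:I, P1:S(28), P2:S(28), P3:I | bus: BusRd,Flush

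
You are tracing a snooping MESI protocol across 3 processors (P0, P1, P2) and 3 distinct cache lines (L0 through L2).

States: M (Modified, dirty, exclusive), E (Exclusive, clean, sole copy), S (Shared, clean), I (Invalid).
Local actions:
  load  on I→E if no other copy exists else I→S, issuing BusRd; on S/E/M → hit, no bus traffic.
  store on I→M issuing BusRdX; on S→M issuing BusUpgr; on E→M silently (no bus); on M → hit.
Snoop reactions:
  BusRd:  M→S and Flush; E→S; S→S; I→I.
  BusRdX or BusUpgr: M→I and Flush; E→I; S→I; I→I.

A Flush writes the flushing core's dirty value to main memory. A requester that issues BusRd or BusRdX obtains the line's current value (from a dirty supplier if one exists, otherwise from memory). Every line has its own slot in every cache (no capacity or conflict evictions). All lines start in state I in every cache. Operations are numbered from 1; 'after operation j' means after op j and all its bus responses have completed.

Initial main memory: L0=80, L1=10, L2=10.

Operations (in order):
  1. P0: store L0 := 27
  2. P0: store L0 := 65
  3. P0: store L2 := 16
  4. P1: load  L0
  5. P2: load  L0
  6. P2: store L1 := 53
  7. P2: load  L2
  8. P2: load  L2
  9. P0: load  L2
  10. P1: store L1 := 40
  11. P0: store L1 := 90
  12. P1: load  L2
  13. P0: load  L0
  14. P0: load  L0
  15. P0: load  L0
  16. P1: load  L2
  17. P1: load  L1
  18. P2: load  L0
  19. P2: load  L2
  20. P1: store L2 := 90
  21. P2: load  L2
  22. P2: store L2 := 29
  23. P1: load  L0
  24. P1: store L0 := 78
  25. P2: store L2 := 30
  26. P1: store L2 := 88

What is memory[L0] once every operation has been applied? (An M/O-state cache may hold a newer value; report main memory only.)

memory[L0] = 65

1. P0: store L0 := 27  bus=[BusRdX]  L0: P0=M P1=I P2=I  mem[L0]=80
2. P0: store L0 := 65  bus=[-]  L0: P0=M P1=I P2=I  mem[L0]=80
3. P0: store L2 := 16  bus=[BusRdX]  L2: P0=M P1=I P2=I  mem[L2]=10
4. P1: load  L0  bus=[BusRd,Flush]  L0: P0=S P1=S P2=I  mem[L0]=65
5. P2: load  L0  bus=[BusRd]  L0: P0=S P1=S P2=S  mem[L0]=65
6. P2: store L1 := 53  bus=[BusRdX]  L1: P0=I P1=I P2=M  mem[L1]=10
7. P2: load  L2  bus=[BusRd,Flush]  L2: P0=S P1=I P2=S  mem[L2]=16
8. P2: load  L2  bus=[-]  L2: P0=S P1=I P2=S  mem[L2]=16
9. P0: load  L2  bus=[-]  L2: P0=S P1=I P2=S  mem[L2]=16
10. P1: store L1 := 40  bus=[BusRdX,Flush]  L1: P0=I P1=M P2=I  mem[L1]=53
11. P0: store L1 := 90  bus=[BusRdX,Flush]  L1: P0=M P1=I P2=I  mem[L1]=40
12. P1: load  L2  bus=[BusRd]  L2: P0=S P1=S P2=S  mem[L2]=16
13. P0: load  L0  bus=[-]  L0: P0=S P1=S P2=S  mem[L0]=65
14. P0: load  L0  bus=[-]  L0: P0=S P1=S P2=S  mem[L0]=65
15. P0: load  L0  bus=[-]  L0: P0=S P1=S P2=S  mem[L0]=65
16. P1: load  L2  bus=[-]  L2: P0=S P1=S P2=S  mem[L2]=16
17. P1: load  L1  bus=[BusRd,Flush]  L1: P0=S P1=S P2=I  mem[L1]=90
18. P2: load  L0  bus=[-]  L0: P0=S P1=S P2=S  mem[L0]=65
19. P2: load  L2  bus=[-]  L2: P0=S P1=S P2=S  mem[L2]=16
20. P1: store L2 := 90  bus=[BusUpgr]  L2: P0=I P1=M P2=I  mem[L2]=16
21. P2: load  L2  bus=[BusRd,Flush]  L2: P0=I P1=S P2=S  mem[L2]=90
22. P2: store L2 := 29  bus=[BusUpgr]  L2: P0=I P1=I P2=M  mem[L2]=90
23. P1: load  L0  bus=[-]  L0: P0=S P1=S P2=S  mem[L0]=65
24. P1: store L0 := 78  bus=[BusUpgr]  L0: P0=I P1=M P2=I  mem[L0]=65
25. P2: store L2 := 30  bus=[-]  L2: P0=I P1=I P2=M  mem[L2]=90
26. P1: store L2 := 88  bus=[BusRdX,Flush]  L2: P0=I P1=M P2=I  mem[L2]=30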